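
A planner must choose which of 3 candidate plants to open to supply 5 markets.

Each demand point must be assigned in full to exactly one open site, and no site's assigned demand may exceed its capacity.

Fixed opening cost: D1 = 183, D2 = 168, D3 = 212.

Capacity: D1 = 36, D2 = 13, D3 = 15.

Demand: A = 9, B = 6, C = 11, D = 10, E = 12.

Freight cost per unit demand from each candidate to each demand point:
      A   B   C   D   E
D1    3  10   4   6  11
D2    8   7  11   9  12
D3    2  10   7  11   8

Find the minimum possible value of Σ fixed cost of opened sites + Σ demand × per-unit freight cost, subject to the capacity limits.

682

Open {D1, D3}; cheapest assignment that respects the capacities:
  D1 (cap 36, load 36): A, B, C, D — cost 9×3 + 6×10 + 11×4 + 10×6 = 191
  D3 (cap 15, load 12): E — cost 12×8 = 96
  Shipping 287, fixed 395 → total 682.
  Any other capacity-feasible assignment to {D1, D3} ships for at least 287.
Compare {D1, D2}: its best feasible assignment gives total 686.
Compare {D1, D2, D3}: its best feasible assignment gives total 832.
Every other set of open sites that can feasibly serve all demand totals ≥ 686 even under its best assignment. Minimum: 682.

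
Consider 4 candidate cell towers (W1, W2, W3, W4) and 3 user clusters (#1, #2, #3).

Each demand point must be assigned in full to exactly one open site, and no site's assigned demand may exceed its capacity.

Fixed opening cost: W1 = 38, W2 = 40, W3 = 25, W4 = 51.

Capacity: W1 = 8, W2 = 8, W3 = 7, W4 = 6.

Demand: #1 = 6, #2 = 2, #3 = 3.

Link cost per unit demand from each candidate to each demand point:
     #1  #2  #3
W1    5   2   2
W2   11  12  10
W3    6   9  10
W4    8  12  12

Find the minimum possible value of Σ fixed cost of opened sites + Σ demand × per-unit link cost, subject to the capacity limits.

Open {W1, W3}; cheapest assignment that respects the capacities:
  W1 (cap 8, load 5): #2, #3 — cost 2×2 + 3×2 = 10
  W3 (cap 7, load 6): #1 — cost 6×6 = 36
  Shipping 46, fixed 63 → total 109.
  Any other capacity-feasible assignment to {W1, W3} ships for at least 46.
Compare {W1, W2}: its best feasible assignment gives total 142.
Compare {W1, W4}: its best feasible assignment gives total 147.
Every other set of open sites that can feasibly serve all demand totals ≥ 142 even under its best assignment. Minimum: 109.

109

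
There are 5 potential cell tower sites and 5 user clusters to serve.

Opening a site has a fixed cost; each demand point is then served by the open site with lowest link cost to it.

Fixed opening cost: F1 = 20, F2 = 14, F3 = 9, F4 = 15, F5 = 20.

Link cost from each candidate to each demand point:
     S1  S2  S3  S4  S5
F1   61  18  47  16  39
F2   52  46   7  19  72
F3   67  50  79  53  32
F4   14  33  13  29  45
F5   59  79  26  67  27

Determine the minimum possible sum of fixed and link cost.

Open {F1, F4}: assign each demand point to its cheapest open site.
  S1→F4 14, S2→F1 18, S3→F4 13, S4→F1 16, S5→F1 39
  link cost 100, fixed 35 → total 135.
Compare {F1, F3, F4}: link cost 93 + fixed 44 = 137.
Compare {F1, F2, F4}: link cost 94 + fixed 49 = 143.
Compare {F1, F4, F5}: link cost 88 + fixed 55 = 143.
All other subsets cost ≥ 137. Minimum total cost: 135.

135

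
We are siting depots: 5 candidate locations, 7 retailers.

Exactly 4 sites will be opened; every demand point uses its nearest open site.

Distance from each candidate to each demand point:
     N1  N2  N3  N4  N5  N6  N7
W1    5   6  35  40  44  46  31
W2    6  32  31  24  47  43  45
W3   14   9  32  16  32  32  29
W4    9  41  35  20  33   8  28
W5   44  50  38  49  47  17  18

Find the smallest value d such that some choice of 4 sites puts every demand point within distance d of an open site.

Open {W1, W2, W3, W4}.
  Farthest demand point is N5 at distance 32 (to W3); all others are ≤ 32.
With {W1, W2, W3, W5} the worst case is 32.
With {W1, W3, W4, W5} the worst case is 32.
No size-4 selection achieves below 32.

32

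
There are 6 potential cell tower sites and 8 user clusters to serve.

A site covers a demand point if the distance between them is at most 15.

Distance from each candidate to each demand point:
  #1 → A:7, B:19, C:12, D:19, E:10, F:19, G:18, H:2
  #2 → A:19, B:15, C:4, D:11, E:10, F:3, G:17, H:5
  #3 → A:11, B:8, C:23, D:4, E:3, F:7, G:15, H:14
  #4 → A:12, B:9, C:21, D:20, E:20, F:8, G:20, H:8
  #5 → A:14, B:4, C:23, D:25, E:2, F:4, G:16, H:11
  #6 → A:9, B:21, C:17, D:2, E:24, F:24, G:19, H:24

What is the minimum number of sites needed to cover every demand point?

2

Coverage sets (demand points within 15 of each site):
  #1: {A, C, E, H}
  #2: {B, C, D, E, F, H}
  #3: {A, B, D, E, F, G, H}
  #4: {A, B, F, H}
  #5: {A, B, E, F, H}
  #6: {A, D}
No single site covers all 8 demand points.
But {#1, #3} covers everything, so the minimum is 2.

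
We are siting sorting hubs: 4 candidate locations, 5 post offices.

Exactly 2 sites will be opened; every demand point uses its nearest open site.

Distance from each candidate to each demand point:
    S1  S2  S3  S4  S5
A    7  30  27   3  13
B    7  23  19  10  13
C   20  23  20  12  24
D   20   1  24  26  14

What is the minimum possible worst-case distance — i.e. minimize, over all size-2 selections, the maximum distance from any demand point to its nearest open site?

19

Open {B, D}.
  Farthest demand point is S3 at distance 19 (to B); all others are ≤ 19.
With {C, D} the worst case is 20.
With {A, B} the worst case is 23.
No size-2 selection achieves below 19.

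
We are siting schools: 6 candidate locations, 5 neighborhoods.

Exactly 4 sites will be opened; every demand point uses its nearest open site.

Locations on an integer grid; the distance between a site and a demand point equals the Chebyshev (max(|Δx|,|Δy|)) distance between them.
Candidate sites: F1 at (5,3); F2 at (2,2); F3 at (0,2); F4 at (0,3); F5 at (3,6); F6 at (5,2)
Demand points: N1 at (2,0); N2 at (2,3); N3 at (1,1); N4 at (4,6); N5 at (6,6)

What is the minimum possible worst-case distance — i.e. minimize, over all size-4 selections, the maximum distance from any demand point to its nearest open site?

3

Open {F1, F2, F3, F4}.
  Farthest demand point is N4 at distance 3 (to F1); all others are ≤ 3.
With {F1, F2, F3, F5} the worst case is 3.
With {F1, F2, F3, F6} the worst case is 3.
No size-4 selection achieves below 3.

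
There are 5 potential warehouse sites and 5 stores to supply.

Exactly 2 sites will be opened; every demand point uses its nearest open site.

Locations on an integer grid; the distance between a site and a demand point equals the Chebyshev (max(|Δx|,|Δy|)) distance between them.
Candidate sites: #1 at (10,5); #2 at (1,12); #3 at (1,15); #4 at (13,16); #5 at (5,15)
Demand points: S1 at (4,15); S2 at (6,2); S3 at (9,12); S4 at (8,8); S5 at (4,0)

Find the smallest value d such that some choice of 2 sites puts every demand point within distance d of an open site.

6

Open {#1, #5}.
  Farthest demand point is S5 at distance 6 (to #1); all others are ≤ 6.
With {#1, #2} the worst case is 7.
With {#1, #3} the worst case is 7.
No size-2 selection achieves below 6.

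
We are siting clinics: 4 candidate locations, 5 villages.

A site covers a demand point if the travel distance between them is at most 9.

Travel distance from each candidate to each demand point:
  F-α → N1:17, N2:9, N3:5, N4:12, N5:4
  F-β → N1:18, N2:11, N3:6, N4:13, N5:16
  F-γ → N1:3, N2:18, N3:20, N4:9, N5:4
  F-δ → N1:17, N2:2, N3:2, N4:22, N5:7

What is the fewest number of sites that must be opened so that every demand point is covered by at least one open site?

Coverage sets (demand points within 9 of each site):
  F-α: {N2, N3, N5}
  F-β: {N3}
  F-γ: {N1, N4, N5}
  F-δ: {N2, N3, N5}
No single site covers all 5 demand points.
But {F-α, F-γ} covers everything, so the minimum is 2.

2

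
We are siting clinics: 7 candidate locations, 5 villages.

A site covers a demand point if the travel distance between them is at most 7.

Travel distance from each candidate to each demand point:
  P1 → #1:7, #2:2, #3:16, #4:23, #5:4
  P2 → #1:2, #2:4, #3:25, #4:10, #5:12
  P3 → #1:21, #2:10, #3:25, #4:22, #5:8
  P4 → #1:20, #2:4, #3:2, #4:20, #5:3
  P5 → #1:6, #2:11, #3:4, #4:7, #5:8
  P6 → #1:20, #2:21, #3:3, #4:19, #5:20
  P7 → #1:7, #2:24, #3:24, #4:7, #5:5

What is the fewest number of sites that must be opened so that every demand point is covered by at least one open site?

2

Coverage sets (demand points within 7 of each site):
  P1: {#1, #2, #5}
  P2: {#1, #2}
  P3: {}
  P4: {#2, #3, #5}
  P5: {#1, #3, #4}
  P6: {#3}
  P7: {#1, #4, #5}
No single site covers all 5 demand points.
But {P1, P5} covers everything, so the minimum is 2.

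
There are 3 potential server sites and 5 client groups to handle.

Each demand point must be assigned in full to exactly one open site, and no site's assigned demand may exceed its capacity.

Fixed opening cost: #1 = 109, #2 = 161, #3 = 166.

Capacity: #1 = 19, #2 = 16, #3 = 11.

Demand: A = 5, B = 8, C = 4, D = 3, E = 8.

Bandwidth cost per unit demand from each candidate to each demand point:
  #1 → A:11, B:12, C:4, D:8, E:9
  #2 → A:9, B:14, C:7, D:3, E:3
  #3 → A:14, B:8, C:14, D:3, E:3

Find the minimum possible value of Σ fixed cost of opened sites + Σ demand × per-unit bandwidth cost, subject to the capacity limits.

Open {#1, #2}; cheapest assignment that respects the capacities:
  #1 (cap 19, load 12): B, C — cost 8×12 + 4×4 = 112
  #2 (cap 16, load 16): A, D, E — cost 5×9 + 3×3 + 8×3 = 78
  Shipping 190, fixed 270 → total 460.
  Any other capacity-feasible assignment to {#1, #2} ships for at least 190.
Compare {#1, #3}: its best feasible assignment gives total 475.
Compare {#1, #2, #3}: its best feasible assignment gives total 594.
Every other set of open sites that can feasibly serve all demand totals ≥ 475 even under its best assignment. Minimum: 460.

460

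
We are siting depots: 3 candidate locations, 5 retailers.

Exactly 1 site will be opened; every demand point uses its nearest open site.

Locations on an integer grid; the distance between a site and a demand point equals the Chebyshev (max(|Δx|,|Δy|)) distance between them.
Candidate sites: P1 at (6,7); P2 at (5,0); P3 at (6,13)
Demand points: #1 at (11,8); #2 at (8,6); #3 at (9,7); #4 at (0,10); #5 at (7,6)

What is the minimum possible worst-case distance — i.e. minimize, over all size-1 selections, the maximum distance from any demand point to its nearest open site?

Open {P1}.
  Farthest demand point is #4 at distance 6 (to P1); all others are ≤ 6.
With {P3} the worst case is 7.
With {P2} the worst case is 10.
No size-1 selection achieves below 6.

6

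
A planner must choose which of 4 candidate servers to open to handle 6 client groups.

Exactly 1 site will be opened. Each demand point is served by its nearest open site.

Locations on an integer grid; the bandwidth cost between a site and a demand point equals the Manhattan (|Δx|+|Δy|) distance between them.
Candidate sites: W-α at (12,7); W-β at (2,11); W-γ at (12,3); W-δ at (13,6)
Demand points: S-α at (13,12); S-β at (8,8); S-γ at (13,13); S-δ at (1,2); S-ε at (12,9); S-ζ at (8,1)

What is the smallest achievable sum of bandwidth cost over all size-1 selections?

Open {W-α}.
  S-α→W-α 6, S-β→W-α 5, S-γ→W-α 7, S-δ→W-α 16, S-ε→W-α 2, S-ζ→W-α 10  ⇒ total 46.
Compare {W-δ}: total 50.
Compare {W-γ}: total 54.
No size-1 selection does better; minimum is 46.

46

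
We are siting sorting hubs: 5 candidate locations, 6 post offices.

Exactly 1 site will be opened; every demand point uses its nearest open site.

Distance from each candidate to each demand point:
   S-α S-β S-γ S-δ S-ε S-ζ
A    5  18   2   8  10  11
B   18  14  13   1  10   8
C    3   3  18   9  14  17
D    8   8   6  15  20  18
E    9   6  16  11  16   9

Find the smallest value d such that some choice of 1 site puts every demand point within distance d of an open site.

Open {E}.
  Farthest demand point is S-γ at distance 16 (to E); all others are ≤ 16.
With {A} the worst case is 18.
With {B} the worst case is 18.
No size-1 selection achieves below 16.

16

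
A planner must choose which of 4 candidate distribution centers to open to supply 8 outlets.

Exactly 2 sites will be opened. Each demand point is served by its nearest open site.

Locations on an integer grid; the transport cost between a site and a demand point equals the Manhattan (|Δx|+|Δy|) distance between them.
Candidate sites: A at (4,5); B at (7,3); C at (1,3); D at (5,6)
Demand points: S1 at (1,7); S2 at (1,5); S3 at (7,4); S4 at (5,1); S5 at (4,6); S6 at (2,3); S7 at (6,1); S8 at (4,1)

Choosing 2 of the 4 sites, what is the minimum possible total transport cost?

25

Open {A, B}.
  S1→A 5, S2→A 3, S3→B 1, S4→B 4, S5→A 1, S6→A 4, S7→B 3, S8→A 4  ⇒ total 25.
Compare {B, C}: total 26.
Compare {A, C}: total 27.
No size-2 selection does better; minimum is 25.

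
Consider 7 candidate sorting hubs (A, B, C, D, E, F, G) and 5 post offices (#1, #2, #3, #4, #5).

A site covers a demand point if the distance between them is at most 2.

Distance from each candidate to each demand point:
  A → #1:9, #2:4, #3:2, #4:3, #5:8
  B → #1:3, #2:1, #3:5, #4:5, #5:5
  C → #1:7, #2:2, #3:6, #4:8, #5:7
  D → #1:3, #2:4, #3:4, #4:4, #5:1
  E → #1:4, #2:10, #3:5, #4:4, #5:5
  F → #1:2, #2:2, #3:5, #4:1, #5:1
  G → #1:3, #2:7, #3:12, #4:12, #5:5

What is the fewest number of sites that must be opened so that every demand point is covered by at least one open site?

Coverage sets (demand points within 2 of each site):
  A: {#3}
  B: {#2}
  C: {#2}
  D: {#5}
  E: {}
  F: {#1, #2, #4, #5}
  G: {}
No single site covers all 5 demand points.
But {A, F} covers everything, so the minimum is 2.

2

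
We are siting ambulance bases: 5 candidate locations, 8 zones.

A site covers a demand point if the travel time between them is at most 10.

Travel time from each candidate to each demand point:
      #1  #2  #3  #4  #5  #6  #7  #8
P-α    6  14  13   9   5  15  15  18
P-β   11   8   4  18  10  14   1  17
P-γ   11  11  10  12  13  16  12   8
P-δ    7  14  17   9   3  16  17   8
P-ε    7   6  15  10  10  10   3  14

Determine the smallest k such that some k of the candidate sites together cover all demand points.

2

Coverage sets (demand points within 10 of each site):
  P-α: {#1, #4, #5}
  P-β: {#2, #3, #5, #7}
  P-γ: {#3, #8}
  P-δ: {#1, #4, #5, #8}
  P-ε: {#1, #2, #4, #5, #6, #7}
No single site covers all 8 demand points.
But {P-γ, P-ε} covers everything, so the minimum is 2.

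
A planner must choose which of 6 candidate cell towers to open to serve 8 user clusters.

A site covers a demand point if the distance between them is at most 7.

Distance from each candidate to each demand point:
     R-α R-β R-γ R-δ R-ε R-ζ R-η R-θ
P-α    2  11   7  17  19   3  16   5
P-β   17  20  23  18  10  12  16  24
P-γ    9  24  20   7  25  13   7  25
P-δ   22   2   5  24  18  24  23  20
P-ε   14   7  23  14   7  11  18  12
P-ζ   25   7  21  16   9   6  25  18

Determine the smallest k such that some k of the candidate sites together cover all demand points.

3

Coverage sets (demand points within 7 of each site):
  P-α: {R-α, R-γ, R-ζ, R-θ}
  P-β: {}
  P-γ: {R-δ, R-η}
  P-δ: {R-β, R-γ}
  P-ε: {R-β, R-ε}
  P-ζ: {R-β, R-ζ}
No 2 sites suffice: every size-2 union leaves at least one demand point uncovered.
But {P-α, P-γ, P-ε} covers everything, so the minimum is 3.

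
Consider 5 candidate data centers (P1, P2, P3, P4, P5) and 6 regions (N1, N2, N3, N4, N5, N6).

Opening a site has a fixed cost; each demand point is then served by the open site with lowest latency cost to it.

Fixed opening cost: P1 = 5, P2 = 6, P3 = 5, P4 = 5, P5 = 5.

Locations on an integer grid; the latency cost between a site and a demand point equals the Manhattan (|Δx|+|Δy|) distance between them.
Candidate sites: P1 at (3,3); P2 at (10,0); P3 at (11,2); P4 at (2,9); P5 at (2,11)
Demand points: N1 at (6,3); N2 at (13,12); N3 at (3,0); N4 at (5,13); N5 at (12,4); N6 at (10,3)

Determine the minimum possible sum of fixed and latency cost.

43

Open {P1, P3, P5}: assign each demand point to its cheapest open site.
  N1→P1 3, N2→P3 12, N3→P1 3, N4→P5 5, N5→P3 3, N6→P3 2
  latency cost 28, fixed 15 → total 43.
Compare {P1, P3}: latency cost 35 + fixed 10 = 45.
Compare {P1, P3, P4}: latency cost 30 + fixed 15 = 45.
Compare {P3, P5}: latency cost 38 + fixed 10 = 48.
All other subsets cost ≥ 45. Minimum total cost: 43.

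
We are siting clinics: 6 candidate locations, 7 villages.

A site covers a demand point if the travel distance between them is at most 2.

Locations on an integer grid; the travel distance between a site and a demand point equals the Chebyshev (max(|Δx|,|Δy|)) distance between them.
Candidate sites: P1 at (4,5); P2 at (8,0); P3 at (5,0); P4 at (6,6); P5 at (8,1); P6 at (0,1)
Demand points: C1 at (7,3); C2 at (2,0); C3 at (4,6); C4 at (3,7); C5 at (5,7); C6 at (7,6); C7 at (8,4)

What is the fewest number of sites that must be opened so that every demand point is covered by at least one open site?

4

Coverage sets (demand points within 2 of each site):
  P1: {C3, C4, C5}
  P2: {}
  P3: {}
  P4: {C3, C5, C6, C7}
  P5: {C1}
  P6: {C2}
No 3 sites suffice: every size-3 union leaves at least one demand point uncovered.
But {P1, P4, P5, P6} covers everything, so the minimum is 4.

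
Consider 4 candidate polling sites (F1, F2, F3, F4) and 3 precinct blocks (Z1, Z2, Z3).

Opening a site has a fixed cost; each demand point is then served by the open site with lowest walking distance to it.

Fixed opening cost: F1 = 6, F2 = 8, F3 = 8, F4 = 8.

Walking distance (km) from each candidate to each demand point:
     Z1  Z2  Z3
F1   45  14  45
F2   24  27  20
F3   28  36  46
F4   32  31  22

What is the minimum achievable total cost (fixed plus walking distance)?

72

Open {F1, F2}: assign each demand point to its cheapest open site.
  Z1→F2 24, Z2→F1 14, Z3→F2 20
  walking distance 58, fixed 14 → total 72.
Compare {F2}: walking distance 71 + fixed 8 = 79.
Compare {F1, F2, F3}: walking distance 58 + fixed 22 = 80.
Compare {F1, F2, F4}: walking distance 58 + fixed 22 = 80.
All other subsets cost ≥ 79. Minimum total cost: 72.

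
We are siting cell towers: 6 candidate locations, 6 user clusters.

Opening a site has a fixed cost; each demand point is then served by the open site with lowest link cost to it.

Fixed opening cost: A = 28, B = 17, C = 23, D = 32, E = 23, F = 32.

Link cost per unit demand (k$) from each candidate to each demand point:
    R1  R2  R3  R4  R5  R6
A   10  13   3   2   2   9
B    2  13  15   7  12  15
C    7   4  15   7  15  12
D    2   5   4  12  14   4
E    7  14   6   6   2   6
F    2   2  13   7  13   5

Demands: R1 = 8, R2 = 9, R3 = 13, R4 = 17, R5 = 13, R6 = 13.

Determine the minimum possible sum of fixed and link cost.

258

Open {A, F}: assign each demand point to its cheapest open site.
  R1→F 8×2=16, R2→F 9×2=18, R3→A 13×3=39, R4→A 17×2=34, R5→A 13×2=26, R6→F 13×5=65
  link cost 198, fixed 60 → total 258.
Compare {A, D}: link cost 212 + fixed 60 = 272.
Compare {A, B, F}: link cost 198 + fixed 77 = 275.
Compare {A, D, F}: link cost 185 + fixed 92 = 277.
All other subsets cost ≥ 272. Minimum total cost: 258.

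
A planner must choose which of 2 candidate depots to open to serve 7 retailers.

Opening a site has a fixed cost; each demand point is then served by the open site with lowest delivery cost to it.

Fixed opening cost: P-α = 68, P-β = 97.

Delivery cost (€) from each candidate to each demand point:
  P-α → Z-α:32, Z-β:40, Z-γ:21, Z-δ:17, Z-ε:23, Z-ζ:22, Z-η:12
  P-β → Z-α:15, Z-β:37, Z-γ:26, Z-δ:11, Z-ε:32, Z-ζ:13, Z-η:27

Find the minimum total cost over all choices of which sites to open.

235

Open {P-α}: assign each demand point to its cheapest open site.
  Z-α→P-α 32, Z-β→P-α 40, Z-γ→P-α 21, Z-δ→P-α 17, Z-ε→P-α 23, Z-ζ→P-α 22, Z-η→P-α 12
  delivery cost 167, fixed 68 → total 235.
Compare {P-β}: delivery cost 161 + fixed 97 = 258.
Compare {P-α, P-β}: delivery cost 132 + fixed 165 = 297.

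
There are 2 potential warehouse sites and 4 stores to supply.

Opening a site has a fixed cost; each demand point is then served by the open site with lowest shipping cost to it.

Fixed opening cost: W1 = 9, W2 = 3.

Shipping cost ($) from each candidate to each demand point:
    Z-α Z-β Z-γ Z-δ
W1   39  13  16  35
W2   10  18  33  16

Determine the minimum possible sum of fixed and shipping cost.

Open {W1, W2}: assign each demand point to its cheapest open site.
  Z-α→W2 10, Z-β→W1 13, Z-γ→W1 16, Z-δ→W2 16
  shipping cost 55, fixed 12 → total 67.
Compare {W2}: shipping cost 77 + fixed 3 = 80.
Compare {W1}: shipping cost 103 + fixed 9 = 112.

67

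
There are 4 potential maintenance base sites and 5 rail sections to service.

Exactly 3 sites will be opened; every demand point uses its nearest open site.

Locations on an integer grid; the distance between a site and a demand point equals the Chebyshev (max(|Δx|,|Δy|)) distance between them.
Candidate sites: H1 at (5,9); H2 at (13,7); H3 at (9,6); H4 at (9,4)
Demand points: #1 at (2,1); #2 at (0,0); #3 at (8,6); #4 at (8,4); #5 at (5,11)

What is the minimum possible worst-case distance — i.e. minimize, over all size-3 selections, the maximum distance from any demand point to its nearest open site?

Open {H1, H2, H3}.
  Farthest demand point is #2 at distance 9 (to H1); all others are ≤ 9.
With {H1, H2, H4} the worst case is 9.
With {H1, H3, H4} the worst case is 9.
No size-3 selection achieves below 9.

9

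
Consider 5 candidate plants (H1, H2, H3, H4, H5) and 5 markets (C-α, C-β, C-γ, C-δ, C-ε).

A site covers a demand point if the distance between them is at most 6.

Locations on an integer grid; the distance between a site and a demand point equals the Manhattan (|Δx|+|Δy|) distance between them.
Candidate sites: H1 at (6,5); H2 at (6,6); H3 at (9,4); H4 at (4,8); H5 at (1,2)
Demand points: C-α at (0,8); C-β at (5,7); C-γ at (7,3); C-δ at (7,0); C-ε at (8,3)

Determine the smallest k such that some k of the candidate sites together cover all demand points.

2

Coverage sets (demand points within 6 of each site):
  H1: {C-β, C-γ, C-δ, C-ε}
  H2: {C-β, C-γ, C-ε}
  H3: {C-γ, C-δ, C-ε}
  H4: {C-α, C-β}
  H5: {}
No single site covers all 5 demand points.
But {H1, H4} covers everything, so the minimum is 2.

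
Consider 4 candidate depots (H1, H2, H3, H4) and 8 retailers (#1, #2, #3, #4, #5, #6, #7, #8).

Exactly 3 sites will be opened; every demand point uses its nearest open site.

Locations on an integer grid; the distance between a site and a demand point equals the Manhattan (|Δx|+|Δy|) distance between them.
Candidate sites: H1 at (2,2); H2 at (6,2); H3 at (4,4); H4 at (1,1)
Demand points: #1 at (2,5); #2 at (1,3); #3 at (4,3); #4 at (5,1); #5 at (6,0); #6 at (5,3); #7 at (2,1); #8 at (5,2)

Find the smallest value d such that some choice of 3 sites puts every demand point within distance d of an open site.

3

Open {H1, H2, H3}.
  Farthest demand point is #1 at distance 3 (to H1); all others are ≤ 3.
With {H1, H2, H4} the worst case is 3.
With {H2, H3, H4} the worst case is 3.
No size-3 selection achieves below 3.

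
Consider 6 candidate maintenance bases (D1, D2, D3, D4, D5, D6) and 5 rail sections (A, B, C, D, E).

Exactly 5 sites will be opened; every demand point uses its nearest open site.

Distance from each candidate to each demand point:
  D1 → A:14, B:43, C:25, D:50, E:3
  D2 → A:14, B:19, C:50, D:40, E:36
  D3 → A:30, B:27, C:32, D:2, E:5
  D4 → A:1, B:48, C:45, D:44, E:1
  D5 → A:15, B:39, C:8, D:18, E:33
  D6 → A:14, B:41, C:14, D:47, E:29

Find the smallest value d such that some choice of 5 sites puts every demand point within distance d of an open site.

19

Open {D1, D2, D3, D4, D5}.
  Farthest demand point is B at distance 19 (to D2); all others are ≤ 19.
With {D1, D2, D3, D4, D6} the worst case is 19.
With {D1, D2, D3, D5, D6} the worst case is 19.
No size-5 selection achieves below 19.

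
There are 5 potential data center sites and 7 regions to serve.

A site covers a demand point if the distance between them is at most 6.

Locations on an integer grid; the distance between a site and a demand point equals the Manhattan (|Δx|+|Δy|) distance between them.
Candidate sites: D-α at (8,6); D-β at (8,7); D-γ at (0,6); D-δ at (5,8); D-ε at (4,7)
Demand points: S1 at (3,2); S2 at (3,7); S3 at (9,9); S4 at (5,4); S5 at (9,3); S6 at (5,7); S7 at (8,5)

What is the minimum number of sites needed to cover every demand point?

2

Coverage sets (demand points within 6 of each site):
  D-α: {S2, S3, S4, S5, S6, S7}
  D-β: {S2, S3, S4, S5, S6, S7}
  D-γ: {S2, S6}
  D-δ: {S2, S3, S4, S6, S7}
  D-ε: {S1, S2, S4, S6, S7}
No single site covers all 7 demand points.
But {D-α, D-ε} covers everything, so the minimum is 2.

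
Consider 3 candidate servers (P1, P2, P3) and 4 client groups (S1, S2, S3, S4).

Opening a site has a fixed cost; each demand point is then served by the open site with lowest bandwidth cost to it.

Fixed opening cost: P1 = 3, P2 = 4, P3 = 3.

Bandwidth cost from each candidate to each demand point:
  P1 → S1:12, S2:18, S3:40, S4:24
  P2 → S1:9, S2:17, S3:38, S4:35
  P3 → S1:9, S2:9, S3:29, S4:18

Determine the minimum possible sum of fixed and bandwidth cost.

68

Open {P3}: assign each demand point to its cheapest open site.
  S1→P3 9, S2→P3 9, S3→P3 29, S4→P3 18
  bandwidth cost 65, fixed 3 → total 68.
Compare {P1, P3}: bandwidth cost 65 + fixed 6 = 71.
Compare {P2, P3}: bandwidth cost 65 + fixed 7 = 72.
Compare {P1, P2, P3}: bandwidth cost 65 + fixed 10 = 75.
All other subsets cost ≥ 71. Minimum total cost: 68.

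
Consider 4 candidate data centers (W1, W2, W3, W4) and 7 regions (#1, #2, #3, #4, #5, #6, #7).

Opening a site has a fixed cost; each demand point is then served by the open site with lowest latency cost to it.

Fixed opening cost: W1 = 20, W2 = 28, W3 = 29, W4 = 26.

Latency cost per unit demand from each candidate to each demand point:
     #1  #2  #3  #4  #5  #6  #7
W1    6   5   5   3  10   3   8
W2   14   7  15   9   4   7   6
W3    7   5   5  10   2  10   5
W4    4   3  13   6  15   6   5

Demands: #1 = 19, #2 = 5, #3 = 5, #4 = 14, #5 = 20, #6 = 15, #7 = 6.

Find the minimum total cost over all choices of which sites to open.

Open {W1, W3, W4}: assign each demand point to its cheapest open site.
  #1→W4 19×4=76, #2→W4 5×3=15, #3→W1 5×5=25, #4→W1 14×3=42, #5→W3 20×2=40, #6→W1 15×3=45, #7→W3 6×5=30
  latency cost 273, fixed 75 → total 348.
Compare {W1, W3}: latency cost 321 + fixed 49 = 370.
Compare {W1, W2, W3, W4}: latency cost 273 + fixed 103 = 376.
Compare {W1, W2, W4}: latency cost 313 + fixed 74 = 387.
All other subsets cost ≥ 370. Minimum total cost: 348.

348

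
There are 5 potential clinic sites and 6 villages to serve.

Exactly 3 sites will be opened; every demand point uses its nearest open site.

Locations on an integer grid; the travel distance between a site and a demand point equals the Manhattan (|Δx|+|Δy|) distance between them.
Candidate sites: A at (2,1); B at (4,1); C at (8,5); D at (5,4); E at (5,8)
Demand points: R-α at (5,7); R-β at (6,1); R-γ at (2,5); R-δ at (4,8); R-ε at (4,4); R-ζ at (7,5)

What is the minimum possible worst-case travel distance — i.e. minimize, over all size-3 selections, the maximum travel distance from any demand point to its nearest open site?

4

Open {A, D, E}.
  Farthest demand point is R-β at travel distance 4 (to A); all others are ≤ 4.
With {B, D, E} the worst case is 4.
With {C, D, E} the worst case is 4.
No size-3 selection achieves below 4.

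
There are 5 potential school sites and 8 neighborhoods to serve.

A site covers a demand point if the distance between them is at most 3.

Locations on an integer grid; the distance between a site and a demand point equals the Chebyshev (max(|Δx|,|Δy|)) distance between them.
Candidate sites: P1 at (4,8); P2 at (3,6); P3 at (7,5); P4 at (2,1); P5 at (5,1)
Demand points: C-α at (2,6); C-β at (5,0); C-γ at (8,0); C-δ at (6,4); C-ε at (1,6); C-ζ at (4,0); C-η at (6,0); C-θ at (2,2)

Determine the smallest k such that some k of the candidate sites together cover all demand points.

Coverage sets (demand points within 3 of each site):
  P1: {C-α, C-ε}
  P2: {C-α, C-δ, C-ε}
  P3: {C-δ}
  P4: {C-β, C-ζ, C-θ}
  P5: {C-β, C-γ, C-δ, C-ζ, C-η, C-θ}
No single site covers all 8 demand points.
But {P1, P5} covers everything, so the minimum is 2.

2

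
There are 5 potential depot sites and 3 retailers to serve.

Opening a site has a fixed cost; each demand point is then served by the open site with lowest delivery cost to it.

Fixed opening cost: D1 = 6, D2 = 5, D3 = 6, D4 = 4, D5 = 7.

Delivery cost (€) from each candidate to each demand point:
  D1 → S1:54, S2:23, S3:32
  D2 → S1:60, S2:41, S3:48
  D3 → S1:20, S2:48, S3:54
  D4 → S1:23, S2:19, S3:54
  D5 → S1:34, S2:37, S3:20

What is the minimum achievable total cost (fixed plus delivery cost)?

Open {D4, D5}: assign each demand point to its cheapest open site.
  S1→D4 23, S2→D4 19, S3→D5 20
  delivery cost 62, fixed 11 → total 73.
Compare {D3, D4, D5}: delivery cost 59 + fixed 17 = 76.
Compare {D2, D4, D5}: delivery cost 62 + fixed 16 = 78.
Compare {D1, D4, D5}: delivery cost 62 + fixed 17 = 79.
All other subsets cost ≥ 76. Minimum total cost: 73.

73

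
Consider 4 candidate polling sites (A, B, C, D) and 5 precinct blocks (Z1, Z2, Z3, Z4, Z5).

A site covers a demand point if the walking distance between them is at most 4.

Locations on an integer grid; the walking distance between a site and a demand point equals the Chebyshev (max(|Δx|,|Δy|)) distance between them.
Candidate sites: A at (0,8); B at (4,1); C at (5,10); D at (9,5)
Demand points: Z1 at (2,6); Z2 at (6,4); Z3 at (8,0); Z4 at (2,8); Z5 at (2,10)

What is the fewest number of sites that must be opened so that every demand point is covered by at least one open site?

Coverage sets (demand points within 4 of each site):
  A: {Z1, Z4, Z5}
  B: {Z2, Z3}
  C: {Z1, Z4, Z5}
  D: {Z2}
No single site covers all 5 demand points.
But {A, B} covers everything, so the minimum is 2.

2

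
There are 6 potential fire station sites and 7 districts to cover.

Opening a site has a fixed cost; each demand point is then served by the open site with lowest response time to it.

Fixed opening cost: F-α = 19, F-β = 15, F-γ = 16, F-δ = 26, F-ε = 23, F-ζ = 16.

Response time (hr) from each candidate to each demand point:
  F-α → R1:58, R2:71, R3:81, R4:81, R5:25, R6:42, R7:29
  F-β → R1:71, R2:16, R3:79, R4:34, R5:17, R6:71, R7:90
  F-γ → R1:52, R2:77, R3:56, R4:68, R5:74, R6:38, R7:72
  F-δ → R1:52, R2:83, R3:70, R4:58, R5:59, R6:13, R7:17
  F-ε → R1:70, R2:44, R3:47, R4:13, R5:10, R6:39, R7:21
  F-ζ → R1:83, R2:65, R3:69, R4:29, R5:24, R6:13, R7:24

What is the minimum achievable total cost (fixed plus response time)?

232

Open {F-β, F-δ, F-ε}: assign each demand point to its cheapest open site.
  R1→F-δ 52, R2→F-β 16, R3→F-ε 47, R4→F-ε 13, R5→F-ε 10, R6→F-δ 13, R7→F-δ 17
  response time 168, fixed 64 → total 232.
Compare {F-β, F-γ, F-ε, F-ζ}: response time 172 + fixed 70 = 242.
Compare {F-β, F-ε, F-ζ}: response time 190 + fixed 54 = 244.
Compare {F-δ, F-ε}: response time 196 + fixed 49 = 245.
All other subsets cost ≥ 242. Minimum total cost: 232.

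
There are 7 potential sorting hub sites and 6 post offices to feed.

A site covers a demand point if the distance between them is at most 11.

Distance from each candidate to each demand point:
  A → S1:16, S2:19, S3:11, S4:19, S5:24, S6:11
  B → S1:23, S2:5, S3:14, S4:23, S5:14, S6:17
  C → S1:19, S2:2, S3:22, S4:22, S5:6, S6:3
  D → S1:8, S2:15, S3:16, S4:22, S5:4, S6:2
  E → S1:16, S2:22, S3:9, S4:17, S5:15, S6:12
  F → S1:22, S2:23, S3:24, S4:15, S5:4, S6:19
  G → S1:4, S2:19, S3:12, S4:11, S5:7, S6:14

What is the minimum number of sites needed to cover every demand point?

3

Coverage sets (demand points within 11 of each site):
  A: {S3, S6}
  B: {S2}
  C: {S2, S5, S6}
  D: {S1, S5, S6}
  E: {S3}
  F: {S5}
  G: {S1, S4, S5}
No 2 sites suffice: every size-2 union leaves at least one demand point uncovered.
But {A, B, G} covers everything, so the minimum is 3.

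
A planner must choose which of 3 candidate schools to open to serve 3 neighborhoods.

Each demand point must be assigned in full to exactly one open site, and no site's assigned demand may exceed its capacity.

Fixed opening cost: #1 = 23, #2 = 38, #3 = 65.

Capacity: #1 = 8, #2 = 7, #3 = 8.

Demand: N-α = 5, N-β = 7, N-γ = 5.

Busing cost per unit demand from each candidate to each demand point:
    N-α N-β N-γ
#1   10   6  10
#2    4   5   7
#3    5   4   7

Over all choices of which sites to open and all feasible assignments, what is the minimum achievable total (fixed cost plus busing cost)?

Open {#1, #2, #3}; cheapest assignment that respects the capacities:
  #1 (cap 8, load 7): N-β — cost 7×6 = 42
  #2 (cap 7, load 5): N-α — cost 5×4 = 20
  #3 (cap 8, load 5): N-γ — cost 5×7 = 35
  Shipping 97, fixed 126 → total 223.
  Any other capacity-feasible assignment to {#1, #2, #3} ships for at least 97.
Total demand is 17 and no other set of sites has combined capacity ≥ 17, so {#1, #2, #3} is the only feasible choice of open sites. Minimum: 223.

223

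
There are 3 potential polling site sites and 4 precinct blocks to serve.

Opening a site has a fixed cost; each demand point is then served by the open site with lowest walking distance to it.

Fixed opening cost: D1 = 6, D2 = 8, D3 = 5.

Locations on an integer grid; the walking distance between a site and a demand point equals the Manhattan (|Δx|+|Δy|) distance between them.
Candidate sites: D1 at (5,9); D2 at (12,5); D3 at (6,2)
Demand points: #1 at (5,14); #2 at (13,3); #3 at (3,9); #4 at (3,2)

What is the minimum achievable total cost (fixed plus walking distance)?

Open {D1, D3}: assign each demand point to its cheapest open site.
  #1→D1 5, #2→D3 8, #3→D1 2, #4→D3 3
  walking distance 18, fixed 11 → total 29.
Compare {D1, D2, D3}: walking distance 13 + fixed 19 = 32.
Compare {D1, D2}: walking distance 19 + fixed 14 = 33.
Compare {D1}: walking distance 30 + fixed 6 = 36.
All other subsets cost ≥ 32. Minimum total cost: 29.

29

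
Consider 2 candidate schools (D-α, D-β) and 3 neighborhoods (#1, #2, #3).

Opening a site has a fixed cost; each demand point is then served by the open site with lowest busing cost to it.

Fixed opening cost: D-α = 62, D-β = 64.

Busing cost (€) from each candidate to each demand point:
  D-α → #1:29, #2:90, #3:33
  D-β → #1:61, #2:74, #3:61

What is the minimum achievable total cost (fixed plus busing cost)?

214

Open {D-α}: assign each demand point to its cheapest open site.
  #1→D-α 29, #2→D-α 90, #3→D-α 33
  busing cost 152, fixed 62 → total 214.
Compare {D-β}: busing cost 196 + fixed 64 = 260.
Compare {D-α, D-β}: busing cost 136 + fixed 126 = 262.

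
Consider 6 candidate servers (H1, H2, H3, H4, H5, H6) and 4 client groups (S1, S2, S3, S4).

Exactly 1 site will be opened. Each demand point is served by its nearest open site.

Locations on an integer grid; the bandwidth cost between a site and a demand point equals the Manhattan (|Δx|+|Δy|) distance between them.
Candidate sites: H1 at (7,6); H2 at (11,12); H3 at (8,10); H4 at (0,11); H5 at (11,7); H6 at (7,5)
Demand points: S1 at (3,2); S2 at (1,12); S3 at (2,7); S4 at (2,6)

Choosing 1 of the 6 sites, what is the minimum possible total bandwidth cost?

27

Open {H4}.
  S1→H4 12, S2→H4 2, S3→H4 6, S4→H4 7  ⇒ total 27.
Compare {H1}: total 31.
Compare {H6}: total 33.
No size-1 selection does better; minimum is 27.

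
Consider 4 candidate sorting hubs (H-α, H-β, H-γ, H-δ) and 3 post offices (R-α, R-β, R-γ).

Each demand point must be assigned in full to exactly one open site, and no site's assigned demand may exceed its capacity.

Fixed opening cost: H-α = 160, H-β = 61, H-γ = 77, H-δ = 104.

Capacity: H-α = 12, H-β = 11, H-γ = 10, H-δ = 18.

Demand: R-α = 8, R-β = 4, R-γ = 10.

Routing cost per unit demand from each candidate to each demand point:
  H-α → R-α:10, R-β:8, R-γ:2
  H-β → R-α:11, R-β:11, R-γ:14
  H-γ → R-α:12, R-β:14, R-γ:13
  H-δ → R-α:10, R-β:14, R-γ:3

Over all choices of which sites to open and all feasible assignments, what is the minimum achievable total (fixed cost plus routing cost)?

319

Open {H-β, H-δ}; cheapest assignment that respects the capacities:
  H-β (cap 11, load 4): R-β — cost 4×11 = 44
  H-δ (cap 18, load 18): R-α, R-γ — cost 8×10 + 10×3 = 110
  Shipping 154, fixed 165 → total 319.
  Any other capacity-feasible assignment to {H-β, H-δ} ships for at least 154.
Compare {H-γ, H-δ}: its best feasible assignment gives total 347.
Compare {H-β, H-γ, H-δ}: its best feasible assignment gives total 396.
Every other set of open sites that can feasibly serve all demand totals ≥ 347 even under its best assignment. Minimum: 319.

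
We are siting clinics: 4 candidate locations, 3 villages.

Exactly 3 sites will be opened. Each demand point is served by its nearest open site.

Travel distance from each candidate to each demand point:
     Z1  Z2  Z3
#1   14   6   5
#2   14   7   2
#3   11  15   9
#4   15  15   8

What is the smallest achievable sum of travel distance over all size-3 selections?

Open {#1, #2, #3}.
  Z1→#3 11, Z2→#1 6, Z3→#2 2  ⇒ total 19.
Compare {#2, #3, #4}: total 20.
Compare {#1, #2, #4}: total 22.
No size-3 selection does better; minimum is 19.

19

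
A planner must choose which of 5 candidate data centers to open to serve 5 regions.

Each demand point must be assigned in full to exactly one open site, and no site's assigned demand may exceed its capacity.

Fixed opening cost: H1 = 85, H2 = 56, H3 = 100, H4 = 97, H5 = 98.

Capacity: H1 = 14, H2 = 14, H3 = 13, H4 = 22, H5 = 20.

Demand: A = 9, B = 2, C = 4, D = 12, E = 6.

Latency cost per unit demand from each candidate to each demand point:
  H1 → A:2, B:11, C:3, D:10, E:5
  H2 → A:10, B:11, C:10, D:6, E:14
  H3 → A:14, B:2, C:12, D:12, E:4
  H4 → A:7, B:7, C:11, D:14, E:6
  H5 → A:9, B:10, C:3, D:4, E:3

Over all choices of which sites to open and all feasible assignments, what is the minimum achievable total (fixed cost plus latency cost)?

Open {H1, H5}; cheapest assignment that respects the capacities:
  H1 (cap 14, load 13): A, C — cost 9×2 + 4×3 = 30
  H5 (cap 20, load 20): B, D, E — cost 2×10 + 12×4 + 6×3 = 86
  Shipping 116, fixed 183 → total 299.
  Any other capacity-feasible assignment to {H1, H5} ships for at least 116.
Compare {H1, H2, H5}: its best feasible assignment gives total 355.
Compare {H2, H5}: its best feasible assignment gives total 359.
Every other set of open sites that can feasibly serve all demand totals ≥ 355 even under its best assignment. Minimum: 299.

299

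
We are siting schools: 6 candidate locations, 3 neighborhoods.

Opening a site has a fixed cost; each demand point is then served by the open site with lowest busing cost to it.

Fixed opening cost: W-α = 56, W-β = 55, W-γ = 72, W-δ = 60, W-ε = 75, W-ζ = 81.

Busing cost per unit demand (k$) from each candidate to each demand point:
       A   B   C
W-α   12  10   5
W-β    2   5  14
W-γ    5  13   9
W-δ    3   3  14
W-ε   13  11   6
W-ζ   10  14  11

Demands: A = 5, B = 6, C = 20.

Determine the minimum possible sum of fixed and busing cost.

Open {W-α, W-δ}: assign each demand point to its cheapest open site.
  A→W-δ 5×3=15, B→W-δ 6×3=18, C→W-α 20×5=100
  busing cost 133, fixed 116 → total 249.
Compare {W-α, W-β}: busing cost 140 + fixed 111 = 251.
Compare {W-α}: busing cost 220 + fixed 56 = 276.
Compare {W-δ, W-ε}: busing cost 153 + fixed 135 = 288.
All other subsets cost ≥ 251. Minimum total cost: 249.

249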